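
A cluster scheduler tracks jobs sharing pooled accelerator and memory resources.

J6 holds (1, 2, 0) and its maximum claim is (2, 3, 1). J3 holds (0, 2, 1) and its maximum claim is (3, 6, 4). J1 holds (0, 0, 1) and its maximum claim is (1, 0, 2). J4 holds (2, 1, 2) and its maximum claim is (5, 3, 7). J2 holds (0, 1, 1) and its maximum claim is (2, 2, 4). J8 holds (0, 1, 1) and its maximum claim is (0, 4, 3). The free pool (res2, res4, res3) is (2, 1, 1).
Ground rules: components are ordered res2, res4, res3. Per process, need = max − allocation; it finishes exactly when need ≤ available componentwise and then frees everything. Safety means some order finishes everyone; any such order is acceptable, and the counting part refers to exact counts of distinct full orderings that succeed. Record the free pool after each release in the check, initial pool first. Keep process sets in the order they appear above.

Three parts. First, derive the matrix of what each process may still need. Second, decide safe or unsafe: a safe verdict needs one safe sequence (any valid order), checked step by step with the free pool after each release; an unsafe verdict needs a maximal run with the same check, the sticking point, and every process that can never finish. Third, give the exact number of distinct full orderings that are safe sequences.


(1) Need matrix, components ordered res2, res4, res3:
  J6: (1, 1, 1)
  J3: (3, 4, 3)
  J1: (1, 0, 1)
  J4: (3, 2, 5)
  J2: (2, 1, 3)
  J8: (0, 3, 2)
(2) SAFE — a valid safe sequence is J1, J6, J8, J3, J2, J4.
Key observation: at J1 the run first touches a limit — (1, 0, 1) against (2, 1, 1), exact on a resource it actually requests.
Verifying each step:
  pool = (2, 1, 1)
  J1: need (1, 0, 1) fits (2, 1, 1); releases (0, 0, 1), pool now (2, 1, 2)
  J6: need (1, 1, 1) fits (2, 1, 2); releases (1, 2, 0), pool now (3, 3, 2)
  J8: need (0, 3, 2) fits (3, 3, 2); releases (0, 1, 1), pool now (3, 4, 3)
  J3: need (3, 4, 3) fits (3, 4, 3); releases (0, 2, 1), pool now (3, 6, 4)
  J2: need (2, 1, 3) fits (3, 6, 4); releases (0, 1, 1), pool now (3, 7, 5)
  J4: need (3, 2, 5) fits (3, 7, 5); releases (2, 1, 2), pool now (5, 8, 7)
(3) The exact count: 4 of the possible complete orderings are safe sequences.


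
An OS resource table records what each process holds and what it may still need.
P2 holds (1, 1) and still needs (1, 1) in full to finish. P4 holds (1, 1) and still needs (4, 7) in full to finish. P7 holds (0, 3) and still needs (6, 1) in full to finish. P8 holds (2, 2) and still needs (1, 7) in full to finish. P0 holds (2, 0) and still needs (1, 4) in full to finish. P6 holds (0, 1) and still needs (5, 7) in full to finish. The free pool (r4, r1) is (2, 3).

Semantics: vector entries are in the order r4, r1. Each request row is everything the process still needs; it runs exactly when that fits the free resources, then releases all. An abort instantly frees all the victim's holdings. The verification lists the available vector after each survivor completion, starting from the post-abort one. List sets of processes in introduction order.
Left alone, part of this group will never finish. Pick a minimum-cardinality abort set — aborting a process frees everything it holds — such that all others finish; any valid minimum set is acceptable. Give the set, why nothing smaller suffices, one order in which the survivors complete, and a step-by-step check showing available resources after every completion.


Abort P8.
Key observation: P7 had no path to completion before; after the abort of P8 ((2, 2) returned), step 2 is where it fits.
Why nothing smaller works: aborting no one leaves the state deadlocked as given.
Survivors finish in the order: P0, P7, P2, P4, P6. Walking it through (pool after the aborts first):
  pool = (4, 5)
  P0: need (1, 4) fits (4, 5); releases (2, 0), pool now (6, 5)
  P7: need (6, 1) fits (6, 5); releases (0, 3), pool now (6, 8)
  P2: need (1, 1) fits (6, 8); releases (1, 1), pool now (7, 9)
  P4: need (4, 7) fits (7, 9); releases (1, 1), pool now (8, 10)
  P6: need (5, 7) fits (8, 10); releases (0, 1), pool now (8, 11)


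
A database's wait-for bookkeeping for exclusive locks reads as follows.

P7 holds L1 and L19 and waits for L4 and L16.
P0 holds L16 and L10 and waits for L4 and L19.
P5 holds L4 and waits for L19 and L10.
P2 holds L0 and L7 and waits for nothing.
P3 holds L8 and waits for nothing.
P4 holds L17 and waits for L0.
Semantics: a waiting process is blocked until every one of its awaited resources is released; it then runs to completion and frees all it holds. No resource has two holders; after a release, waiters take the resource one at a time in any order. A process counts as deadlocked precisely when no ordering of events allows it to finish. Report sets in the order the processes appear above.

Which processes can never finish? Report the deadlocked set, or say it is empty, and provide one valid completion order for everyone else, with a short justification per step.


The deadlocked set is P7, P0 and P5.
Key observation: the knot is the closed ring of waits P7 -> P0 -> P7; P5 is caught in further circular waits.
The rest can finish in the order P2, P4, P3.
Verifying each step:
  P2: no waits; runs immediately, freeing L0 and L7
  run P4 (all its waits — L0 — are resolved); releases L17
  P3: no waits; runs immediately, freeing L8


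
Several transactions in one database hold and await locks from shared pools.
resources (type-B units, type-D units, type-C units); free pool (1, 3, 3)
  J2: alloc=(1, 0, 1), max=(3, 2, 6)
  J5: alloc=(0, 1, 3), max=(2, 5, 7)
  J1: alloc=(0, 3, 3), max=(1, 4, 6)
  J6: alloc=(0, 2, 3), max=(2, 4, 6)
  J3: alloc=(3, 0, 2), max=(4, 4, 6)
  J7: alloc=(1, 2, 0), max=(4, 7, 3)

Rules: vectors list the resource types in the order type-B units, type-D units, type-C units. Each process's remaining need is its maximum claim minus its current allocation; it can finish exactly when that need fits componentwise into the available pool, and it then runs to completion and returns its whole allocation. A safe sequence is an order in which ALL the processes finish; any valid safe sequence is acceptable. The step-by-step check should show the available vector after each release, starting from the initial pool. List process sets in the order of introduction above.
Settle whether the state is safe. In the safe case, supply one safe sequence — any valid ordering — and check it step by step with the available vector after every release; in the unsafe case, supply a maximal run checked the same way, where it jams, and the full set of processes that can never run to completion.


SAFE — a valid safe sequence is J1, J3, J6, J2, J5, J7.
Key observation: at J1 the run first touches a limit — (1, 1, 3) against (1, 3, 3), exact on a resource it actually requests.
Verifying each step:
  pool = (1, 3, 3)
  run J1 (needs (1, 1, 3), free (1, 3, 3)); after release of (0, 3, 3) the pool is (1, 6, 6)
  run J3 (needs (1, 4, 4), free (1, 6, 6)); after release of (3, 0, 2) the pool is (4, 6, 8)
  run J6 (needs (2, 2, 3), free (4, 6, 8)); after release of (0, 2, 3) the pool is (4, 8, 11)
  run J2 (needs (2, 2, 5), free (4, 8, 11)); after release of (1, 0, 1) the pool is (5, 8, 12)
  run J5 (needs (2, 4, 4), free (5, 8, 12)); after release of (0, 1, 3) the pool is (5, 9, 15)
  run J7 (needs (3, 5, 3), free (5, 9, 15)); after release of (1, 2, 0) the pool is (6, 11, 15)


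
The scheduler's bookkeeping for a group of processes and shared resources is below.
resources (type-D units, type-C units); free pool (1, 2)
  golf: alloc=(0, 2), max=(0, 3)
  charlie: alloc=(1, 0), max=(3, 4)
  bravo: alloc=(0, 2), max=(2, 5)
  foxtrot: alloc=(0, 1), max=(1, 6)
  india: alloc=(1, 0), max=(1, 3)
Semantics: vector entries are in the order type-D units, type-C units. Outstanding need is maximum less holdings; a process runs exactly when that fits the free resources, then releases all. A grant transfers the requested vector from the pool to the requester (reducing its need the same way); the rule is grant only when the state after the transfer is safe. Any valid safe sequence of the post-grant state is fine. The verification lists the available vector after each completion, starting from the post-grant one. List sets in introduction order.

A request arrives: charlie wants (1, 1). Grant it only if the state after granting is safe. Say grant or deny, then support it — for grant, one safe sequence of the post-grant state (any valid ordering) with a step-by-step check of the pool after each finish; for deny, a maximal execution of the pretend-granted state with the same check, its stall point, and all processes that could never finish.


GRANT: granting preserves safety; a valid post-grant sequence is golf, india, charlie, bravo, foxtrot.
Key observation: (0, 1) free after granting still covers golf first, and each release covers the next.
Check on the post-grant state, step by step:
  pool = (0, 1)
  golf needs (0, 1) <= (0, 1) -> finishes; pool += (0, 2) = (0, 3)
  india needs (0, 3) <= (0, 3) -> finishes; pool += (1, 0) = (1, 3)
  charlie needs (1, 3) <= (1, 3) -> finishes; pool += (2, 1) = (3, 4)
  bravo needs (2, 3) <= (3, 4) -> finishes; pool += (0, 2) = (3, 6)
  foxtrot needs (1, 5) <= (3, 6) -> finishes; pool += (0, 1) = (3, 7)


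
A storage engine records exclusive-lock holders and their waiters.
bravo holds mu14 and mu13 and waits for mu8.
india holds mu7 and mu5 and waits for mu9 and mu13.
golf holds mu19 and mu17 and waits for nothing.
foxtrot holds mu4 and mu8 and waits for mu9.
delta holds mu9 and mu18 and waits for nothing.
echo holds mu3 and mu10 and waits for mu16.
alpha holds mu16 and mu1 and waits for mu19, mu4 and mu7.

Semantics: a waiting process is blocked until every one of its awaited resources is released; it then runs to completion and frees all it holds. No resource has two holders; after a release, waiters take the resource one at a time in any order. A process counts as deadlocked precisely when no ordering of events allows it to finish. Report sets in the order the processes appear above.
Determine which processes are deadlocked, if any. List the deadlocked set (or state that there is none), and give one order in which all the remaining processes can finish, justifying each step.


The deadlocked set is empty.
Key observation: the wait graph is acyclic; completion cascades from the unblocked processes through everyone else.
The rest can finish in the order golf, delta, foxtrot, bravo, india, alpha, echo.
Step-by-step check:
  golf: no waits; runs immediately, freeing mu19 and mu17
  delta: no waits; runs immediately, freeing mu9 and mu18
  foxtrot waits on mu9 — all released -> runs and releases mu4 and mu8
  bravo waits on mu8 — all released -> runs and releases mu14 and mu13
  india waits on mu9 and mu13 — all released -> runs and releases mu7 and mu5
  alpha waits on mu19, mu4 and mu7 — all released -> runs and releases mu16 and mu1
  echo waits on mu16 — all released -> runs and releases mu3 and mu10


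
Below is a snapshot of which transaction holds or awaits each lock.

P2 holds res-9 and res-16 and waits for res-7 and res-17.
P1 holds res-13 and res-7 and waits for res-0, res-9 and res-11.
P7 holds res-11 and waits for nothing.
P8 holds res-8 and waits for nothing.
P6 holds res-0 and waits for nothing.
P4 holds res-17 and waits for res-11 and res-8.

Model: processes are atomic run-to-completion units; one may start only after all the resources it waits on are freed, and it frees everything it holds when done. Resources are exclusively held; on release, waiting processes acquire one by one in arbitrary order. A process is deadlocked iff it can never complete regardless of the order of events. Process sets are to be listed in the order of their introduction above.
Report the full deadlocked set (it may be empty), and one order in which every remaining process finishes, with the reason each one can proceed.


The deadlocked set is P2 and P1.
Key observation: the waits loop around P2 -> P1 -> P2 with no way out; no other process is dragged down with it.
The rest can finish in the order P8, P6, P7, P4.
Step-by-step check:
  P8 waits on nothing -> runs at once and releases res-8
  P6 waits on nothing -> runs at once and releases res-0
  P7 waits on nothing -> runs at once and releases res-11
  P4: everything it awaited (res-11 and res-8) is free; runs, freeing res-17


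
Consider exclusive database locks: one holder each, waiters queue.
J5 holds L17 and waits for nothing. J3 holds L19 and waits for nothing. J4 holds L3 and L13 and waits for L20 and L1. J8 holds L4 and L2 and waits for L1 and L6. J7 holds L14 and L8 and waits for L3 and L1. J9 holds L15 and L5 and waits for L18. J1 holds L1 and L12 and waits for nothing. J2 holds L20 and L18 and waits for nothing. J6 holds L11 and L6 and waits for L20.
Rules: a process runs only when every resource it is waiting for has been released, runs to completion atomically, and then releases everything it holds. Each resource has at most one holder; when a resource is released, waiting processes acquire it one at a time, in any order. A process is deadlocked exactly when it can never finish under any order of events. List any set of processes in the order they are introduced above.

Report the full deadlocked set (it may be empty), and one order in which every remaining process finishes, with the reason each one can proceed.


Nothing here is deadlocked.
Key observation: the wait graph is acyclic; completion cascades from the unblocked processes through everyone else.
The rest can finish in the order J5, J2, J1, J4, J3, J7, J6, J9, J8.
Check, step by step:
  run J5 (it waits on nothing); releases L17
  run J2 (it waits on nothing); releases L20 and L18
  run J1 (it waits on nothing); releases L1 and L12
  run J4 (all its waits — L20 and L1 — are resolved); releases L3 and L13
  run J3 (it waits on nothing); releases L19
  run J7 (all its waits — L3 and L1 — are resolved); releases L14 and L8
  run J6 (all its waits — L20 — are resolved); releases L11 and L6
  run J9 (all its waits — L18 — are resolved); releases L15 and L5
  run J8 (all its waits — L1 and L6 — are resolved); releases L4 and L2


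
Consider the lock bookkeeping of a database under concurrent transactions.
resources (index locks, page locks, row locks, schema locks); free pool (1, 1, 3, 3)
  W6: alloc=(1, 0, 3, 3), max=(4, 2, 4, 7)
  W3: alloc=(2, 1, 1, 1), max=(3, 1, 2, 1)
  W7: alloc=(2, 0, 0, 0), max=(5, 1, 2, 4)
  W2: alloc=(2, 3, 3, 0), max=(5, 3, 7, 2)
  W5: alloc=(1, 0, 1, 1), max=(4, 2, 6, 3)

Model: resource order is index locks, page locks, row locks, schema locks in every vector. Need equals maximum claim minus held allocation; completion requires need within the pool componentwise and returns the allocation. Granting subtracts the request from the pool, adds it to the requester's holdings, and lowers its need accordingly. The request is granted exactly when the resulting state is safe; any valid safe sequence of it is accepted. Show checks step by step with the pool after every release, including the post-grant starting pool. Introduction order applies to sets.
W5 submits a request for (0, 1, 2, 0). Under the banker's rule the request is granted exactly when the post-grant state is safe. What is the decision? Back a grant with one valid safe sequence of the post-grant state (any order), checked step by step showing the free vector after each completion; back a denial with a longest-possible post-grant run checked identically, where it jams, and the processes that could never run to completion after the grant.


DENY. Granting would leave the state unsafe.
Key observation: after W3, W7 the pool peaks at (5, 1, 2, 4), and each blocked process is short somewhere: W6 on page locks; W2 on row locks; W5 on row locks.
On the post-grant state, W3, W7 is a maximal run — nothing extends it. Verifying each step:
  pool = (1, 0, 1, 3)
  run W3 (needs (1, 0, 1, 0), free (1, 0, 1, 3)); after release of (2, 1, 1, 1) the pool is (3, 1, 2, 4)
  run W7 (needs (3, 1, 2, 4), free (3, 1, 2, 4)); after release of (2, 0, 0, 0) the pool is (5, 1, 2, 4)
  W6 cannot run: need (3, 2, 1, 4) vs free (5, 1, 2, 4) (insufficient page locks)
  W2 cannot run: need (3, 0, 4, 2) vs free (5, 1, 2, 4) (insufficient row locks)
  W5 cannot run: need (3, 1, 3, 2) vs free (5, 1, 2, 4) (insufficient row locks)
Processes that could never finish after the grant: W6, W2 and W5.


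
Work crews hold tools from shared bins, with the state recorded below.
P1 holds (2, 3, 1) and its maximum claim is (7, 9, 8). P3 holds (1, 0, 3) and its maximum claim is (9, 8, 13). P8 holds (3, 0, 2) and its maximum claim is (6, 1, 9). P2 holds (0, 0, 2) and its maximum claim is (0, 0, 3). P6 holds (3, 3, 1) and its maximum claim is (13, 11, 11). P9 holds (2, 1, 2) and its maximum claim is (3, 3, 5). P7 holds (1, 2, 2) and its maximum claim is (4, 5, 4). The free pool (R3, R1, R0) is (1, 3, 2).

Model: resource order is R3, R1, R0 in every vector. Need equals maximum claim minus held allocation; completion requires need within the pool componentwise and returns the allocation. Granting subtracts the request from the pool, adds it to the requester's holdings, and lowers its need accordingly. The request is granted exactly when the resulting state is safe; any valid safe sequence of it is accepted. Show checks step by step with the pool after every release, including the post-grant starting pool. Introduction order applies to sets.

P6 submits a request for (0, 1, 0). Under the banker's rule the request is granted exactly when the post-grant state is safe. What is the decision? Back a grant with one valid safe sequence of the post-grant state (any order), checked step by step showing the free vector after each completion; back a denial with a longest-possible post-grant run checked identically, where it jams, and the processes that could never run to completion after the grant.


DENY. Granting would leave the state unsafe.
Key observation: once P2, P9, P7, P8 finish, the pool peaks at (7, 5, 10) — and every remaining process still needs more R1 than that.
On the post-grant state, P2, P9, P7, P8 is a maximal run — nothing extends it. Walking it through:
  pool = (1, 2, 2)
  P2: need (0, 0, 1) fits (1, 2, 2); releases (0, 0, 2), pool now (1, 2, 4)
  P9: need (1, 2, 3) fits (1, 2, 4); releases (2, 1, 2), pool now (3, 3, 6)
  P7: need (3, 3, 2) fits (3, 3, 6); releases (1, 2, 2), pool now (4, 5, 8)
  P8: need (3, 1, 7) fits (4, 5, 8); releases (3, 0, 2), pool now (7, 5, 10)
  blocked: P1 wants (5, 6, 7), pool (7, 5, 10) — not enough R1
  blocked: P3 wants (8, 8, 10), pool (7, 5, 10) — not enough R3 and R1
  blocked: P6 wants (10, 7, 10), pool (7, 5, 10) — not enough R3 and R1
Processes that could never finish after the grant: P1, P3 and P6.


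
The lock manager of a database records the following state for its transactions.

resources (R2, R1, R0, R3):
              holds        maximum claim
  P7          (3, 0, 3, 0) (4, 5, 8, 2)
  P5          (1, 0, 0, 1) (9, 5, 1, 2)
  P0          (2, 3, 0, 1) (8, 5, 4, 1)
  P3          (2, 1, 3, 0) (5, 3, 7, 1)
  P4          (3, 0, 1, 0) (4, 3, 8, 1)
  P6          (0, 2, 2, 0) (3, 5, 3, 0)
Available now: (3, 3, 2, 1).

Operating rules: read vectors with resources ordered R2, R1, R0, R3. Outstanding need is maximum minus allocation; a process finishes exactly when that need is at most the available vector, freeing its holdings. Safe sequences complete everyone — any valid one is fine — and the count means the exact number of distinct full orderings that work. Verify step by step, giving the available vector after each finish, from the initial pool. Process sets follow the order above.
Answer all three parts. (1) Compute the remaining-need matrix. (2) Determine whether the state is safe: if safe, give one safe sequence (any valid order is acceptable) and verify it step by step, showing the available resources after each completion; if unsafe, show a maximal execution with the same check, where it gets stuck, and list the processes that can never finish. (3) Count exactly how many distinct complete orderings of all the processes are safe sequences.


(1) Remaining need (order R2, R1, R0, R3):
  P7: (1, 5, 5, 2)
  P5: (8, 5, 1, 1)
  P0: (6, 2, 4, 0)
  P3: (3, 2, 4, 1)
  P4: (1, 3, 7, 1)
  P6: (3, 3, 1, 0)
(2) SAFE — a valid safe sequence is P6, P3, P4, P0, P7, P5.
Key observation: the first exact fit in this order is P6 — it needs (3, 3, 1, 0) with (3, 3, 2, 1) free, meeting a requested resource to the last unit.
Verifying each step:
  pool = (3, 3, 2, 1)
  run P6 (needs (3, 3, 1, 0), free (3, 3, 2, 1)); after release of (0, 2, 2, 0) the pool is (3, 5, 4, 1)
  run P3 (needs (3, 2, 4, 1), free (3, 5, 4, 1)); after release of (2, 1, 3, 0) the pool is (5, 6, 7, 1)
  run P4 (needs (1, 3, 7, 1), free (5, 6, 7, 1)); after release of (3, 0, 1, 0) the pool is (8, 6, 8, 1)
  run P0 (needs (6, 2, 4, 0), free (8, 6, 8, 1)); after release of (2, 3, 0, 1) the pool is (10, 9, 8, 2)
  run P7 (needs (1, 5, 5, 2), free (10, 9, 8, 2)); after release of (3, 0, 3, 0) the pool is (13, 9, 11, 2)
  run P5 (needs (8, 5, 1, 1), free (13, 9, 11, 2)); after release of (1, 0, 0, 1) the pool is (14, 9, 11, 3)
(3) The exact count: 4 of the possible complete orderings are safe sequences.


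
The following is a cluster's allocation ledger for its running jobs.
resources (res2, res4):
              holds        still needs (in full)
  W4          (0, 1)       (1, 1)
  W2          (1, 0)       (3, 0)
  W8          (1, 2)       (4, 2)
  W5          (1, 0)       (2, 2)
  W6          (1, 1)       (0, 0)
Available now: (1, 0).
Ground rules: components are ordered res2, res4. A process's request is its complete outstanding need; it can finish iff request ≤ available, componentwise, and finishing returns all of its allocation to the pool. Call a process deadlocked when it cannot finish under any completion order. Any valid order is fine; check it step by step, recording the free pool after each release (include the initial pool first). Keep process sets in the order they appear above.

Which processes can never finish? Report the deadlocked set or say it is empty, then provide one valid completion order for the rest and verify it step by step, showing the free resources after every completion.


The deadlocked set is empty.
Key observation: W6 leads a chain of completions in which each release enables another process.
The rest can finish in the order W6, W4, W5, W2, W8. Verifying each step:
  pool = (1, 0)
  W6 needs (0, 0) <= (1, 0) -> finishes; pool += (1, 1) = (2, 1)
  W4 needs (1, 1) <= (2, 1) -> finishes; pool += (0, 1) = (2, 2)
  W5 needs (2, 2) <= (2, 2) -> finishes; pool += (1, 0) = (3, 2)
  W2 needs (3, 0) <= (3, 2) -> finishes; pool += (1, 0) = (4, 2)
  W8 needs (4, 2) <= (4, 2) -> finishes; pool += (1, 2) = (5, 4)


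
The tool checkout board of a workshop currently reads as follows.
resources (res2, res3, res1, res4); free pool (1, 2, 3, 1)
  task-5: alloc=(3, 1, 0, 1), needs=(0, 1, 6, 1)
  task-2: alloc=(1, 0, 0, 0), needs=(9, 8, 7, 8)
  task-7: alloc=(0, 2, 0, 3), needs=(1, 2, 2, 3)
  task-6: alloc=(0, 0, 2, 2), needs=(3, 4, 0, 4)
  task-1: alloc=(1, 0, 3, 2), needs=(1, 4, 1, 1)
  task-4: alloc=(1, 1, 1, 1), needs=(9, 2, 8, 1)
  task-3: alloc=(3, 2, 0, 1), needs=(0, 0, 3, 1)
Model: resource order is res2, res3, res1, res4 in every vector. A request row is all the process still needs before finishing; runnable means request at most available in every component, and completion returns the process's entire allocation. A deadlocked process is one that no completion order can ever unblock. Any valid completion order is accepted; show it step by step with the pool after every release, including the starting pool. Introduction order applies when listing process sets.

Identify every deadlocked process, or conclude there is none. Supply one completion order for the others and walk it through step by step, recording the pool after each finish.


Deadlocked set: task-2 and task-4.
Key observation: the wall is res2: completing task-3, task-1, task-6, task-7, task-5 brings the pool only to (8, 7, 8, 10), and all the rest need more.
One completion order for the rest: task-3, task-1, task-6, task-7, task-5. Step-by-step check:
  pool = (1, 2, 3, 1)
  task-3 needs (0, 0, 3, 1) <= (1, 2, 3, 1) -> finishes; pool += (3, 2, 0, 1) = (4, 4, 3, 2)
  task-1 needs (1, 4, 1, 1) <= (4, 4, 3, 2) -> finishes; pool += (1, 0, 3, 2) = (5, 4, 6, 4)
  task-6 needs (3, 4, 0, 4) <= (5, 4, 6, 4) -> finishes; pool += (0, 0, 2, 2) = (5, 4, 8, 6)
  task-7 needs (1, 2, 2, 3) <= (5, 4, 8, 6) -> finishes; pool += (0, 2, 0, 3) = (5, 6, 8, 9)
  task-5 needs (0, 1, 6, 1) <= (5, 6, 8, 9) -> finishes; pool += (3, 1, 0, 1) = (8, 7, 8, 10)
The stuck group stays short no matter what:
  task-2 still needs (9, 8, 7, 8) but only (8, 7, 8, 10) is free — short on res2 and res3
  task-4 still needs (9, 2, 8, 1) but only (8, 7, 8, 10) is free — short on res2


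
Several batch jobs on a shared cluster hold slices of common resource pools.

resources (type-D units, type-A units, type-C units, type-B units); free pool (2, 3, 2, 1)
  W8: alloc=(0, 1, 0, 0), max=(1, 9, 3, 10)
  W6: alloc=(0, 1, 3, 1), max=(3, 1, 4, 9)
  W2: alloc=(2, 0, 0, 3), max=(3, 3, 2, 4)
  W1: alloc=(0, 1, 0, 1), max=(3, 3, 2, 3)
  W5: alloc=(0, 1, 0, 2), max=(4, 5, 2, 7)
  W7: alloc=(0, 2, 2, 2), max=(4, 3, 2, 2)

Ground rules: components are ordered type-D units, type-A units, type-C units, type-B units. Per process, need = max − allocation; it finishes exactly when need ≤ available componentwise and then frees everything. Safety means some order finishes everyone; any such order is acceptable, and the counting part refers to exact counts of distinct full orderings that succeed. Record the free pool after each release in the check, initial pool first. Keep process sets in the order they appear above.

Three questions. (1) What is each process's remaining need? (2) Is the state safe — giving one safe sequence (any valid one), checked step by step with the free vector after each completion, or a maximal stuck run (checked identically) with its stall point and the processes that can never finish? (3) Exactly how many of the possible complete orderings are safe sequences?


(1) Outstanding need per process (order type-D units, type-A units, type-C units, type-B units):
  W8: (1, 8, 3, 10)
  W6: (3, 0, 1, 8)
  W2: (1, 3, 2, 1)
  W1: (3, 2, 2, 2)
  W5: (4, 4, 2, 5)
  W7: (4, 1, 0, 0)
(2) SAFE. One safe sequence: W2, W7, W5, W6, W1, W8.
Key observation: the order's first zero-slack moment is W2 ((1, 3, 2, 1) needed, (2, 3, 2, 1) free — a requested resource with nothing to spare).
Check, step by step:
  pool = (2, 3, 2, 1)
  W2 needs (1, 3, 2, 1) <= (2, 3, 2, 1) -> finishes; pool += (2, 0, 0, 3) = (4, 3, 2, 4)
  W7 needs (4, 1, 0, 0) <= (4, 3, 2, 4) -> finishes; pool += (0, 2, 2, 2) = (4, 5, 4, 6)
  W5 needs (4, 4, 2, 5) <= (4, 5, 4, 6) -> finishes; pool += (0, 1, 0, 2) = (4, 6, 4, 8)
  W6 needs (3, 0, 1, 8) <= (4, 6, 4, 8) -> finishes; pool += (0, 1, 3, 1) = (4, 7, 7, 9)
  W1 needs (3, 2, 2, 2) <= (4, 7, 7, 9) -> finishes; pool += (0, 1, 0, 1) = (4, 8, 7, 10)
  W8 needs (1, 8, 3, 10) <= (4, 8, 7, 10) -> finishes; pool += (0, 1, 0, 0) = (4, 9, 7, 10)
(3) Exactly 5 of the possible complete orderings are safe sequences.


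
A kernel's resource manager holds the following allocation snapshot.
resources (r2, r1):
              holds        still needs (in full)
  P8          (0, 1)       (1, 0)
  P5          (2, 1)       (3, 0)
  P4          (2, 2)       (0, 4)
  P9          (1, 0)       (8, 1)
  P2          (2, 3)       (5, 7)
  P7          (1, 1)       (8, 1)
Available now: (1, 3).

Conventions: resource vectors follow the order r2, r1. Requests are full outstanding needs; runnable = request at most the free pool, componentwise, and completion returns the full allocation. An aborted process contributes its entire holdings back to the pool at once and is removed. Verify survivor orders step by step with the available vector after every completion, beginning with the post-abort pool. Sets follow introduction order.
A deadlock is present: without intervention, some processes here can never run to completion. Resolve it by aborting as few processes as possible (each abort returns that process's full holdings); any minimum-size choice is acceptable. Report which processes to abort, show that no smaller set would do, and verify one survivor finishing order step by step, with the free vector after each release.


The answer: abort P9.
Key observation: P7 could never have finished before the abort; with (1, 0) returned by P9, it fits at step 5.
Why nothing smaller works: aborting no one leaves the state deadlocked as given.
The survivors complete as P8, P4, P5, P2, P7. Verifying each step (starting from the post-abort pool):
  pool = (2, 3)
  P8 needs (1, 0) <= (2, 3) -> finishes; pool += (0, 1) = (2, 4)
  P4 needs (0, 4) <= (2, 4) -> finishes; pool += (2, 2) = (4, 6)
  P5 needs (3, 0) <= (4, 6) -> finishes; pool += (2, 1) = (6, 7)
  P2 needs (5, 7) <= (6, 7) -> finishes; pool += (2, 3) = (8, 10)
  P7 needs (8, 1) <= (8, 10) -> finishes; pool += (1, 1) = (9, 11)


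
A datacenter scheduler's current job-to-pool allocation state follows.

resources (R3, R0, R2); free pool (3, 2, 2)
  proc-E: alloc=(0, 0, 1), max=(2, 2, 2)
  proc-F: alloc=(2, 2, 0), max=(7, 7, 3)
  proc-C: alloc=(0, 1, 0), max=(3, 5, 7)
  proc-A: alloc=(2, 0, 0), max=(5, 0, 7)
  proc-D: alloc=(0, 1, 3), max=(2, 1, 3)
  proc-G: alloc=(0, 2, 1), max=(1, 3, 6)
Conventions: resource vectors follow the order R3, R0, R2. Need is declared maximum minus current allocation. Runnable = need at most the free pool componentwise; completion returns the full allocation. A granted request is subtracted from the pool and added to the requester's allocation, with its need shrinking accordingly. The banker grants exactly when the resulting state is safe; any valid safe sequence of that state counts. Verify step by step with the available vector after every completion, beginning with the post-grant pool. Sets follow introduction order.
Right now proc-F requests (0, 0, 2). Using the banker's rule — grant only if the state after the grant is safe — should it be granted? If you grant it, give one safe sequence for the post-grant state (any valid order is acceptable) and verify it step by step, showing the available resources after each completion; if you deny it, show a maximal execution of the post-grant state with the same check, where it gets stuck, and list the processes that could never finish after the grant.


DENY — the pretend-granted state is unsafe.
Key observation: after proc-D, proc-E the pool peaks at (3, 3, 4), and each blocked process is short somewhere: proc-F on R3, R0; proc-C on R0, R2; proc-A on R2; proc-G on R2.
On the post-grant state, proc-D, proc-E is a maximal run — nothing extends it. Check, step by step:
  pool = (3, 2, 0)
  run proc-D (needs (2, 0, 0), free (3, 2, 0)); after release of (0, 1, 3) the pool is (3, 3, 3)
  run proc-E (needs (2, 2, 1), free (3, 3, 3)); after release of (0, 0, 1) the pool is (3, 3, 4)
  blocked: proc-F wants (5, 5, 1), pool (3, 3, 4) — not enough R3 and R0
  blocked: proc-C wants (3, 4, 7), pool (3, 3, 4) — not enough R0 and R2
  blocked: proc-A wants (3, 0, 7), pool (3, 3, 4) — not enough R2
  blocked: proc-G wants (1, 1, 5), pool (3, 3, 4) — not enough R2
Post-grant, the permanently blocked set is proc-F, proc-C, proc-A and proc-G.


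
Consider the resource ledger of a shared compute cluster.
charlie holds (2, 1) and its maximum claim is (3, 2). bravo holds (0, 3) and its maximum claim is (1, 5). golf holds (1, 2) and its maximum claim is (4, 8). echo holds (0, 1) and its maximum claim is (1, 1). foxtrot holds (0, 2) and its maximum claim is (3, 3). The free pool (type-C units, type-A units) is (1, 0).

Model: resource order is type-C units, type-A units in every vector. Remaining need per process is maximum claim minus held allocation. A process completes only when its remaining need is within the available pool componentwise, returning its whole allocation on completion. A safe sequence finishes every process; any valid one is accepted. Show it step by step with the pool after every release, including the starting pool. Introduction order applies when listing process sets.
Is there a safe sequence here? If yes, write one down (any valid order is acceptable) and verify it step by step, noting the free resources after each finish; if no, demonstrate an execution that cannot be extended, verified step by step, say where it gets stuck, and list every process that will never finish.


SAFE, for example via the order echo, charlie, bravo, foxtrot, golf.
Key observation: echo is the earliest step where a requested resource binds exactly: need (1, 0), pool (1, 0) at its turn.
Verifying each step:
  pool = (1, 0)
  echo needs (1, 0) <= (1, 0) -> finishes; pool += (0, 1) = (1, 1)
  charlie needs (1, 1) <= (1, 1) -> finishes; pool += (2, 1) = (3, 2)
  bravo needs (1, 2) <= (3, 2) -> finishes; pool += (0, 3) = (3, 5)
  foxtrot needs (3, 1) <= (3, 5) -> finishes; pool += (0, 2) = (3, 7)
  golf needs (3, 6) <= (3, 7) -> finishes; pool += (1, 2) = (4, 9)


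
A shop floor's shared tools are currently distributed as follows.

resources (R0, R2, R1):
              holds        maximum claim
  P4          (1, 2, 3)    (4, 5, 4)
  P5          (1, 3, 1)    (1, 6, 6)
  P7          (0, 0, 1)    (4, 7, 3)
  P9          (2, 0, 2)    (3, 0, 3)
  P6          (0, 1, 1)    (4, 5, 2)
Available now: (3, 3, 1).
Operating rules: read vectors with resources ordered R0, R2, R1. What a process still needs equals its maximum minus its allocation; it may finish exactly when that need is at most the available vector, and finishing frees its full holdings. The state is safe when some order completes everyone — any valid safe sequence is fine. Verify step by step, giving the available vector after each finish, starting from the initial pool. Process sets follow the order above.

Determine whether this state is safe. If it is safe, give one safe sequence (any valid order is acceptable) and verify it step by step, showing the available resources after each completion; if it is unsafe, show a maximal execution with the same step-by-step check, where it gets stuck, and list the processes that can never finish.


SAFE, for example via the order P9, P4, P5, P7, P6.
Key observation: the first exact fit in this order is P9 — it needs (1, 0, 1) with (3, 3, 1) free, meeting a requested resource to the last unit.
Walking it through:
  pool = (3, 3, 1)
  P9 needs (1, 0, 1) <= (3, 3, 1) -> finishes; pool += (2, 0, 2) = (5, 3, 3)
  P4 needs (3, 3, 1) <= (5, 3, 3) -> finishes; pool += (1, 2, 3) = (6, 5, 6)
  P5 needs (0, 3, 5) <= (6, 5, 6) -> finishes; pool += (1, 3, 1) = (7, 8, 7)
  P7 needs (4, 7, 2) <= (7, 8, 7) -> finishes; pool += (0, 0, 1) = (7, 8, 8)
  P6 needs (4, 4, 1) <= (7, 8, 8) -> finishes; pool += (0, 1, 1) = (7, 9, 9)


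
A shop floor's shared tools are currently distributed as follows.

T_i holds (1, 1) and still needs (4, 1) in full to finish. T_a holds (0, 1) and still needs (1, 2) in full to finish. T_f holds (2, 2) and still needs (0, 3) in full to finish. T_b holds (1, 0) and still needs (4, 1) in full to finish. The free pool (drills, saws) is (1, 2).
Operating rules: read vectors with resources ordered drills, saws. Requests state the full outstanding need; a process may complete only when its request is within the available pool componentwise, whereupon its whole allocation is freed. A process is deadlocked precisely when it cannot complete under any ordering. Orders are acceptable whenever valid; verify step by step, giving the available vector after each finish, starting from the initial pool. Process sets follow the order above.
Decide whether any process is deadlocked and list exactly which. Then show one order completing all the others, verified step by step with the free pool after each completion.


Deadlocked: T_i and T_b.
Key observation: drills is the bottleneck — with T_a, T_f done the pool holds (3, 5), short of every remaining need.
A valid finishing order for the others: T_a, T_f. Check, step by step:
  pool = (1, 2)
  T_a: need (1, 2) fits (1, 2); releases (0, 1), pool now (1, 3)
  T_f: need (0, 3) fits (1, 3); releases (2, 2), pool now (3, 5)
The stuck group stays short no matter what:
  blocked: T_i wants (4, 1), pool (3, 5) — not enough drills
  blocked: T_b wants (4, 1), pool (3, 5) — not enough drills


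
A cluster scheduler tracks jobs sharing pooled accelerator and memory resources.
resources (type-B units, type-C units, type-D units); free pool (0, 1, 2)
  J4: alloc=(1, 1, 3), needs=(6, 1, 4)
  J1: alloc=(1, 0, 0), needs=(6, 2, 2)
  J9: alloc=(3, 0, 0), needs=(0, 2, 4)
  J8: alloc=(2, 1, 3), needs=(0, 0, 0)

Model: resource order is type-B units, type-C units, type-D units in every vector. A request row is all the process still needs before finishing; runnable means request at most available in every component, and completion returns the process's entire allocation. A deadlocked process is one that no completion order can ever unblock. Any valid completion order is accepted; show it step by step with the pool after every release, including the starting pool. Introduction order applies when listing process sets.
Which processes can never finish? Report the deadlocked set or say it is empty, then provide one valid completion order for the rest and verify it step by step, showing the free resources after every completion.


The deadlocked set is J4 and J1.
Key observation: once J8, J9 finish, the pool peaks at (5, 2, 5) — and every remaining process still needs more type-B units than that.
A valid finishing order for the others: J8, J9. Step-by-step check:
  pool = (0, 1, 2)
  run J8 (needs (0, 0, 0), free (0, 1, 2)); after release of (2, 1, 3) the pool is (2, 2, 5)
  run J9 (needs (0, 2, 4), free (2, 2, 5)); after release of (3, 0, 0) the pool is (5, 2, 5)
None of the blocked processes ever fits:
  J4 cannot run: need (6, 1, 4) vs free (5, 2, 5) (insufficient type-B units)
  J1 cannot run: need (6, 2, 2) vs free (5, 2, 5) (insufficient type-B units)


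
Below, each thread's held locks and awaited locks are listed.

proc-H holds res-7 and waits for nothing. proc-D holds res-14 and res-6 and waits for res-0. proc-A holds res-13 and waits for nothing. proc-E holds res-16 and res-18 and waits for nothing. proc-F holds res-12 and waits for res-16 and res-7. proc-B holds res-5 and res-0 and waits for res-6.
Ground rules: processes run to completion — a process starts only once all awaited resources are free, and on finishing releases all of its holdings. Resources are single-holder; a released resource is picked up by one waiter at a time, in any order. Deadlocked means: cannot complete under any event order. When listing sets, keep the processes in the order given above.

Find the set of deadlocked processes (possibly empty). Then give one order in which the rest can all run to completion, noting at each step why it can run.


Deadlocked set: proc-D and proc-B.
Key observation: along proc-D -> proc-B -> proc-D, each member waits on what the next one holds — a deadlock; no other process is dragged down with it.
A valid finishing order for the others: proc-E, proc-H, proc-F, proc-A.
Step-by-step check:
  run proc-E (it waits on nothing); releases res-16 and res-18
  run proc-H (it waits on nothing); releases res-7
  run proc-F (all its waits — res-16 and res-7 — are resolved); releases res-12
  run proc-A (it waits on nothing); releases res-13


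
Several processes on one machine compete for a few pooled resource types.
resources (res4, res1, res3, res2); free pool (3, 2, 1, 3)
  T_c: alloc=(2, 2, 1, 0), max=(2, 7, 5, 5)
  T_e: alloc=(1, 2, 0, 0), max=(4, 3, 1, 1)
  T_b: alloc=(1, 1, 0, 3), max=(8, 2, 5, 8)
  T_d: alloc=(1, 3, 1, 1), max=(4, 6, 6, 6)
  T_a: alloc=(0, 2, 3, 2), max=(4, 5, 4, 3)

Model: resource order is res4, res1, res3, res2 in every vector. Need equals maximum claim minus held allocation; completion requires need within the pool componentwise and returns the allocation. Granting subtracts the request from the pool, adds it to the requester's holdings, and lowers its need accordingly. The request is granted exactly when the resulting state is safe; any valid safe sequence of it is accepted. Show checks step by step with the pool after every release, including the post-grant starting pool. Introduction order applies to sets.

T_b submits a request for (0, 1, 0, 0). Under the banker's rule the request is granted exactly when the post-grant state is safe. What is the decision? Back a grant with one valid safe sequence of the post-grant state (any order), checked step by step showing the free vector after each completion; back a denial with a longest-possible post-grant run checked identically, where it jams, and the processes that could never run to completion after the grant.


GRANT — the state after the grant stays safe, e.g. via T_e, T_a, T_c, T_d, T_b.
Key observation: even at the reduced pool (3, 1, 1, 3), T_e fits immediately, so safety survives the grant.
Verifying the post-grant state step by step:
  pool = (3, 1, 1, 3)
  T_e: need (3, 1, 1, 1) fits (3, 1, 1, 3); releases (1, 2, 0, 0), pool now (4, 3, 1, 3)
  T_a: need (4, 3, 1, 1) fits (4, 3, 1, 3); releases (0, 2, 3, 2), pool now (4, 5, 4, 5)
  T_c: need (0, 5, 4, 5) fits (4, 5, 4, 5); releases (2, 2, 1, 0), pool now (6, 7, 5, 5)
  T_d: need (3, 3, 5, 5) fits (6, 7, 5, 5); releases (1, 3, 1, 1), pool now (7, 10, 6, 6)
  T_b: need (7, 0, 5, 5) fits (7, 10, 6, 6); releases (1, 2, 0, 3), pool now (8, 12, 6, 9)
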